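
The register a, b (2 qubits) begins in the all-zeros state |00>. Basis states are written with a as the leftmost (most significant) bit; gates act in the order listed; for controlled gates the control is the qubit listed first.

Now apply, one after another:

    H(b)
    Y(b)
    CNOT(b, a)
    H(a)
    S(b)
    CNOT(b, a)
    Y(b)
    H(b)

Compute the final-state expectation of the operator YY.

In the final state, YY has expectation 0.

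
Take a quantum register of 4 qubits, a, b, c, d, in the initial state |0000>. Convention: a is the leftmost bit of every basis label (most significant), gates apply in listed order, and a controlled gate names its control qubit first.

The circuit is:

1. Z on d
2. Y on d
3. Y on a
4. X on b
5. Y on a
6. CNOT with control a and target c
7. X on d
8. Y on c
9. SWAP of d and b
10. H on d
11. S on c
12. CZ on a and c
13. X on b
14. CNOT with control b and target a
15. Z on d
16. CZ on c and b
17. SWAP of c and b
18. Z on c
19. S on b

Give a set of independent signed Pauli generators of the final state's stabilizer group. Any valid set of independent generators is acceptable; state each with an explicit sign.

The final state is stabilized by the group generated by +IIIX, -ZIII, -IZII, -IIZI; other independent generating sets are equally valid.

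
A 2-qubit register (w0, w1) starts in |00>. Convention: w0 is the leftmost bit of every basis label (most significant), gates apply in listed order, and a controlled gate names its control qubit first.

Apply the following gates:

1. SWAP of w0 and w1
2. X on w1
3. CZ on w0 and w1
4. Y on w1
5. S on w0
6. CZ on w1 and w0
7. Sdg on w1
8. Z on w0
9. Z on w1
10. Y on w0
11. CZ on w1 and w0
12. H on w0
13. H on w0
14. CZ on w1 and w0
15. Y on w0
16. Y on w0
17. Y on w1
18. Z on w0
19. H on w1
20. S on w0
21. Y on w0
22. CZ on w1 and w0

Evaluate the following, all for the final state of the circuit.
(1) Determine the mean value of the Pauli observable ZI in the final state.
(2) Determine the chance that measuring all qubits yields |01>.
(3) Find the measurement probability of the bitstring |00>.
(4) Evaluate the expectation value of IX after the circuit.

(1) The observable ZI averages to 1.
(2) The probability of measuring |01> is 1/2.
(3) The probability of measuring |00> is 1/2.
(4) The observable IX averages to -1.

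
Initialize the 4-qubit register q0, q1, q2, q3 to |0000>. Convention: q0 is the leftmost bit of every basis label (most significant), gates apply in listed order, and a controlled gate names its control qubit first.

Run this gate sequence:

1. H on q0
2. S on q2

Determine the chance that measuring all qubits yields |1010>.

A full measurement returns |1010> with probability 0.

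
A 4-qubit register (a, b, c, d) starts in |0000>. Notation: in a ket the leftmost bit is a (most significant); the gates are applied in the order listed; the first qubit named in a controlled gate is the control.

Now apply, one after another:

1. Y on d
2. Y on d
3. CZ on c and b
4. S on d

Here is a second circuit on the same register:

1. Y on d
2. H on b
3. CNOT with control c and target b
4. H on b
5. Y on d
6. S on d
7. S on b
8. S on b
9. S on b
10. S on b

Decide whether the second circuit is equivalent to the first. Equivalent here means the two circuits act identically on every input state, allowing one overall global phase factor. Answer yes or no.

Yes: on every input state the two circuits agree up to one overall phase factor.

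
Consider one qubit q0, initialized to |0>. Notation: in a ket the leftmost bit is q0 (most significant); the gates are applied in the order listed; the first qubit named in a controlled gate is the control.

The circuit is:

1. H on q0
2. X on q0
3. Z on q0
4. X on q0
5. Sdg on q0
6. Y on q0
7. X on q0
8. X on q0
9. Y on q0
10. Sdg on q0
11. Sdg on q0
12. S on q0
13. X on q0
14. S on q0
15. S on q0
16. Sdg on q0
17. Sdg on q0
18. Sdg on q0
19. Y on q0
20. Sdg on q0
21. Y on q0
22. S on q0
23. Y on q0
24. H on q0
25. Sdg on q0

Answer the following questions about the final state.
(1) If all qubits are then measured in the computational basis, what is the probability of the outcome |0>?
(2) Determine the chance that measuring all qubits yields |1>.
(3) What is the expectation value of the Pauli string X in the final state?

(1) Outcome |0> occurs with probability 1/2.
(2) A full measurement returns |1> with probability 1/2.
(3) In the final state, X has expectation -1.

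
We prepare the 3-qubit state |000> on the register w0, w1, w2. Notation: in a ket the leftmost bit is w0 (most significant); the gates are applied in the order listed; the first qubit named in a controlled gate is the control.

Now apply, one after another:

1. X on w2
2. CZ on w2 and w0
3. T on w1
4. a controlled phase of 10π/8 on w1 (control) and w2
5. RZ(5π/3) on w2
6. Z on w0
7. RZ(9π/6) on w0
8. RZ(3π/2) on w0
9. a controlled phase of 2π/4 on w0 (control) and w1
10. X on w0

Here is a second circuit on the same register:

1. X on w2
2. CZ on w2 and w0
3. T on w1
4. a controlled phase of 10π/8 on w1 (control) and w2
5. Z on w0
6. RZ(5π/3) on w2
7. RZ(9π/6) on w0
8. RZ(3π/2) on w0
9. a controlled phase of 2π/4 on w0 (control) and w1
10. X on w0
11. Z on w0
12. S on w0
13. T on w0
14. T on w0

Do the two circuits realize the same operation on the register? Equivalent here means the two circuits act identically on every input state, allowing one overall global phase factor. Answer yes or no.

Yes — the two circuits implement the same unitary up to a global phase.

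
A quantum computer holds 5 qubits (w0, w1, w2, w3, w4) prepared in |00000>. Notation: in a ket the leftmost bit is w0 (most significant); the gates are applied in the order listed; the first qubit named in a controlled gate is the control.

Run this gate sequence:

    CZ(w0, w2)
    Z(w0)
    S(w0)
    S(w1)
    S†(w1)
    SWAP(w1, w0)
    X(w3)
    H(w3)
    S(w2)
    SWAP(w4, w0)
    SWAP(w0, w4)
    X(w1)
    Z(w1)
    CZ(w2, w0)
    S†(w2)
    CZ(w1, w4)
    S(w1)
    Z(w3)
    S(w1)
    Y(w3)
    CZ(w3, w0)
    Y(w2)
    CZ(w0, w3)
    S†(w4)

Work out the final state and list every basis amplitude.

The final amplitudes are sqrt(2)/2 on |01100>, -sqrt(2)/2 on |01110>, and 0 on every other basis state.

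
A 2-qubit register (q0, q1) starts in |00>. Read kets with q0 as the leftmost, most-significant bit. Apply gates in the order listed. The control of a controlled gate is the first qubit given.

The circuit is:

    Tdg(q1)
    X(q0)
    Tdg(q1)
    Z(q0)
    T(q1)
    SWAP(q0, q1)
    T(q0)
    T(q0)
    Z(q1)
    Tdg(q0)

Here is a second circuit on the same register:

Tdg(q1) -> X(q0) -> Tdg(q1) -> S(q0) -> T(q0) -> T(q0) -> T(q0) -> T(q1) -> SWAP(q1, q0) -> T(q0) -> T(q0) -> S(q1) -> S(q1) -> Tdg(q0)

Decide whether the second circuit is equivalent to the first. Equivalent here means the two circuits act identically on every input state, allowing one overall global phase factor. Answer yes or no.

No, they are not equivalent — no single phase factor reconciles the two unitaries.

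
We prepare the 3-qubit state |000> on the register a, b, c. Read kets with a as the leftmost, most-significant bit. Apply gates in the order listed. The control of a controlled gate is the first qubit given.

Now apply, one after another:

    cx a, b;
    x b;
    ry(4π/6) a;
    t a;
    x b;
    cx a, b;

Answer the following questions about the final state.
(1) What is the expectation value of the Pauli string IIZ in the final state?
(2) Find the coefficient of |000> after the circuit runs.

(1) The expectation value of IIZ is 1.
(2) The final state's coefficient on |000> equals 1/2.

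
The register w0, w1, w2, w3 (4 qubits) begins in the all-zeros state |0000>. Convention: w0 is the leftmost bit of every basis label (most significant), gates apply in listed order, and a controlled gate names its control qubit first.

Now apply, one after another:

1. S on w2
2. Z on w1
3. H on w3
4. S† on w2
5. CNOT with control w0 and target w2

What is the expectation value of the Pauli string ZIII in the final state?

The expectation value of ZIII is 1.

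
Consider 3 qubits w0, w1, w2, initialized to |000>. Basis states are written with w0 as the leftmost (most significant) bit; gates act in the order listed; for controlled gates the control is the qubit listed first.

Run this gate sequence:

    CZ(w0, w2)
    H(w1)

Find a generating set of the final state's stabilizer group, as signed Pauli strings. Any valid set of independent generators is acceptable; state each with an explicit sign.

The stabilizer group can be generated by +IXI, +ZII, +IIZ, among other valid generating sets.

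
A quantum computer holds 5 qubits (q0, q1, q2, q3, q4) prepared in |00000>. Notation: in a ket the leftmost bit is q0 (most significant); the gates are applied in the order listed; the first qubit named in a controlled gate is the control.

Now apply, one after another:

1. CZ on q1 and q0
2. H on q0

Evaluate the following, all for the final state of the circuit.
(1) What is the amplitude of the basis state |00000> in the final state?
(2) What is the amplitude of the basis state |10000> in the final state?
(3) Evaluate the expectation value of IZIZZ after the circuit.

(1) The final state's coefficient on |00000> equals sqrt(2)/2.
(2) The final state's coefficient on |10000> equals sqrt(2)/2.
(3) The observable IZIZZ averages to 1.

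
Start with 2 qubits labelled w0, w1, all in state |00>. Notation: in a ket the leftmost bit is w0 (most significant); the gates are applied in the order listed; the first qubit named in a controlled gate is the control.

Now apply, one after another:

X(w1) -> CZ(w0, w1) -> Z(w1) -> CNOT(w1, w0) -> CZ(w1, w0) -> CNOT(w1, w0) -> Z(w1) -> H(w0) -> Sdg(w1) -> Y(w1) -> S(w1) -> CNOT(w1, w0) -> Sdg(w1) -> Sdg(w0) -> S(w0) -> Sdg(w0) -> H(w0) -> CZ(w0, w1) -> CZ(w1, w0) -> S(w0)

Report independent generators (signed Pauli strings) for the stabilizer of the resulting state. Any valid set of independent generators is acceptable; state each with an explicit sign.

The final state is stabilized by the group generated by -XI, +IZ; other independent generating sets are equally valid. Key observation: gates 15-16 undo each other exactly, leaving only the rest of the circuit to track.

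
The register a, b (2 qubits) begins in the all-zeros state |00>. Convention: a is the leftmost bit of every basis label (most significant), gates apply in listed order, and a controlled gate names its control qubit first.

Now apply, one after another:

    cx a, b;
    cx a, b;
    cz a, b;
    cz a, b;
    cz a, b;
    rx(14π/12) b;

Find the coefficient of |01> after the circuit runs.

|01> carries amplitude I*(-sqrt(6) - sqrt(2))/4 in the final state. Key observation: the block from step 4 through step 5 cancels to the identity and can be dropped.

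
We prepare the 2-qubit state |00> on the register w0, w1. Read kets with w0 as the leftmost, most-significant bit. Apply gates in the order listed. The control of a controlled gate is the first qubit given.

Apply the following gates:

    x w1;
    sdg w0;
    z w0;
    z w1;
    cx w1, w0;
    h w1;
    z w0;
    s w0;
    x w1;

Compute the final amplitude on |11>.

The amplitude on |11> is sqrt(2)*I/2.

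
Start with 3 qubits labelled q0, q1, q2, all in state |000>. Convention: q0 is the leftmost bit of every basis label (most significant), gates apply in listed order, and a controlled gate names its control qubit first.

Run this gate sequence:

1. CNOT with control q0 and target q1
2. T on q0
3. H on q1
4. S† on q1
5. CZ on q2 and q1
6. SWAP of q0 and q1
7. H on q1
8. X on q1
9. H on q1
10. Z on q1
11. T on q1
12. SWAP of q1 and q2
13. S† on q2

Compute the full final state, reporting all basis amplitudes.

The final amplitudes are sqrt(2)/2 on |000>, -sqrt(2)*I/2 on |100>, and 0 on every other basis state. Key observation: steps 7-10 multiply out to the identity, so the circuit reduces to the remaining gates.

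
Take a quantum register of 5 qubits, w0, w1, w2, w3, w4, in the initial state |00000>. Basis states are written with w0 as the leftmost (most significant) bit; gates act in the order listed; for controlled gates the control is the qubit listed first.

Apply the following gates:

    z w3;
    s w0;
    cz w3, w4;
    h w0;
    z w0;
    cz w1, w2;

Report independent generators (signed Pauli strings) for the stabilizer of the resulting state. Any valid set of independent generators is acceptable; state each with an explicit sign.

The final state is stabilized by the group generated by -XIIII, +IZIII, +IIZII, +IIIZI, +IIIIZ; other independent generating sets are equally valid.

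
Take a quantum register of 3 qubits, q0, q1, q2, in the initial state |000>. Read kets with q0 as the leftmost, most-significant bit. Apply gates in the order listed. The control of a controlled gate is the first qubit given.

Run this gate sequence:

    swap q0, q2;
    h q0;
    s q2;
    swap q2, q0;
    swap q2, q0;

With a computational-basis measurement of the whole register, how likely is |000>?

The probability of measuring |000> is 1/2.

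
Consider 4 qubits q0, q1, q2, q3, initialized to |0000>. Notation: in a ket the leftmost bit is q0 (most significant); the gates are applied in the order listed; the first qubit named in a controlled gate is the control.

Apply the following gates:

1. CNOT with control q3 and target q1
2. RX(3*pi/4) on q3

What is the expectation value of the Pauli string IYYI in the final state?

In the final state, IYYI has expectation 0.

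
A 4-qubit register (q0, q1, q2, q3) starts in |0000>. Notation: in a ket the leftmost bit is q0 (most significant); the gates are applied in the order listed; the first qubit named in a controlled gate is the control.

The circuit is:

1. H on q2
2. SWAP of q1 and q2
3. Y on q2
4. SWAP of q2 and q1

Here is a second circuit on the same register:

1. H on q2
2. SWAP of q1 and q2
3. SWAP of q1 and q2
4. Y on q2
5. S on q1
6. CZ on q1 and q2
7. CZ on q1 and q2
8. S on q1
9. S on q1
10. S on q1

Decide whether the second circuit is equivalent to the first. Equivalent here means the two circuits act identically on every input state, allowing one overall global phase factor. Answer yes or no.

No: there is an input state on which the two circuits produce genuinely different outputs (not merely differing by a phase).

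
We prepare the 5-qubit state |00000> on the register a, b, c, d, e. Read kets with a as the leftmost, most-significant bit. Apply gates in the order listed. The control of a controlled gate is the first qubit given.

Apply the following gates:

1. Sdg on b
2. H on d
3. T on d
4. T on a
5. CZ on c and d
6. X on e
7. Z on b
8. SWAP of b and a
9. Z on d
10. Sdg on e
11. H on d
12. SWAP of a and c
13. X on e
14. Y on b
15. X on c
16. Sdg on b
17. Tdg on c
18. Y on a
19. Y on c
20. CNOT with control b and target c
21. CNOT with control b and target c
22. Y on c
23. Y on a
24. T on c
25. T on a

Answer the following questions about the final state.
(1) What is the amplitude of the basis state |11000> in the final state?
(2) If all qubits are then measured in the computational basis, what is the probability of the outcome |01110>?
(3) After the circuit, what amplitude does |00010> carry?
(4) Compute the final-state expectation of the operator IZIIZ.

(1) The amplitude on |11000> is 0. Key observation: gates 17-24 undo each other exactly, leaving only the rest of the circuit to track.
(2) Outcome |01110> occurs with probability sqrt(2)/4 + 1/2.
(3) The amplitude on |00010> is 0.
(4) In the final state, IZIIZ has expectation -1.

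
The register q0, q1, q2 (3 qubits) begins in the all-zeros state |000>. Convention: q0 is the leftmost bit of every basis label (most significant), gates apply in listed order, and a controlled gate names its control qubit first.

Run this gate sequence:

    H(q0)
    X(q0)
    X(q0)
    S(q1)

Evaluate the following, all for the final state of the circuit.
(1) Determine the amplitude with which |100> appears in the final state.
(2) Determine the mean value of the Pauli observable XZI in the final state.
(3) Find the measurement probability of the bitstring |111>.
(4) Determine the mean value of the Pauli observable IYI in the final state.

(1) The final state's coefficient on |100> equals sqrt(2)/2. Key observation: gates 2-3 undo each other exactly, leaving only the rest of the circuit to track.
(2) In the final state, XZI has expectation 1.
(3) A full measurement returns |111> with probability 0.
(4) In the final state, IYI has expectation 0.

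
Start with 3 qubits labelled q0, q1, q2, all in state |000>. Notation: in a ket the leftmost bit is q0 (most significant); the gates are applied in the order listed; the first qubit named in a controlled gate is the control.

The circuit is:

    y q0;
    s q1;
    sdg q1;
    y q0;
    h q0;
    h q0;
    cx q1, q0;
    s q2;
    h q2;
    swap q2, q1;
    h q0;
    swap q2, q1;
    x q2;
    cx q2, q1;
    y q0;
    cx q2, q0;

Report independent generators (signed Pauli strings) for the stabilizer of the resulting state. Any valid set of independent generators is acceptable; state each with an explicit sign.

One valid set of independent stabilizer generators is -XII, -IXX, +IZZ (any independent generating set of the same group is equally correct). Key observation: gates 1-4 undo each other exactly, leaving only the rest of the circuit to track.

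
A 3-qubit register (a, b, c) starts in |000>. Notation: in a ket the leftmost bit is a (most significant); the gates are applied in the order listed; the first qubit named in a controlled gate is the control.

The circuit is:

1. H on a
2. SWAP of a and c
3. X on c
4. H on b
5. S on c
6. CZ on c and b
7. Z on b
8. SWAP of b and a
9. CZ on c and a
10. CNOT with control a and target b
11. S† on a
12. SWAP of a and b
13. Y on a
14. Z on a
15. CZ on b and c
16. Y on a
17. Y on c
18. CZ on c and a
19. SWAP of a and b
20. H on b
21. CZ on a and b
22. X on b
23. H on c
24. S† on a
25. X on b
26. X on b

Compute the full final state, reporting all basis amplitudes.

The final amplitudes are -1/4 - I/4 on |000>, -1/4 + I/4 on |001>, -1/4 - I/4 on |010>, -1/4 + I/4 on |011>, -1/4 - I/4 on |100>, -1/4 + I/4 on |101>, -1/4 - I/4 on |110>, -1/4 + I/4 on |111>.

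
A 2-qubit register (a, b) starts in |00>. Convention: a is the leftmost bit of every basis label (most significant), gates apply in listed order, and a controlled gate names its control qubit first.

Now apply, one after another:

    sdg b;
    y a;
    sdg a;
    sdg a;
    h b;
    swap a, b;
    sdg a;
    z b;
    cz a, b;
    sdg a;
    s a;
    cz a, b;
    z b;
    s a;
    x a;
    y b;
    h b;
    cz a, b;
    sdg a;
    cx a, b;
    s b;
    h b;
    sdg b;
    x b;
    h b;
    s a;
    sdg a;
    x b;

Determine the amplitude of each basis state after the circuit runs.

The resulting statevector has amplitude 1/2 + I/2 on |00>, 0 on |01>, 0 on |10>, -1/2 - I/2 on |11>. Key observation: gates 7-14 undo each other exactly, leaving only the rest of the circuit to track.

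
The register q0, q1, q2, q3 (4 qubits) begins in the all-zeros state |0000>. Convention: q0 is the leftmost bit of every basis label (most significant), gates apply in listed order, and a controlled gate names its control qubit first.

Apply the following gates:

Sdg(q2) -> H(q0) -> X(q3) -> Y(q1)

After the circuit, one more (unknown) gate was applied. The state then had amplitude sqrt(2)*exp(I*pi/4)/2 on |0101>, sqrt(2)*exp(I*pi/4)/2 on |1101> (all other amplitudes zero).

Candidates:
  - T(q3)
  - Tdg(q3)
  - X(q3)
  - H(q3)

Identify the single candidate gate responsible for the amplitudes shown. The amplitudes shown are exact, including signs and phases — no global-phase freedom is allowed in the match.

It was Tdg(q3) that produced the state shown.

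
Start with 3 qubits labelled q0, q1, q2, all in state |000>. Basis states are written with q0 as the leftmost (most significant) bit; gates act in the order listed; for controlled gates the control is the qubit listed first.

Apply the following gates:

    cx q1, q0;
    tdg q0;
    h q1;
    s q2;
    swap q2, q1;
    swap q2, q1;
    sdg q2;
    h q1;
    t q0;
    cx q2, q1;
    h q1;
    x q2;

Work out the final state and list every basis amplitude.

The final amplitudes are sqrt(2)/2 on |001>, sqrt(2)/2 on |011>, and 0 on every other basis state. Key observation: steps 2-9 multiply out to the identity, so the circuit reduces to the remaining gates.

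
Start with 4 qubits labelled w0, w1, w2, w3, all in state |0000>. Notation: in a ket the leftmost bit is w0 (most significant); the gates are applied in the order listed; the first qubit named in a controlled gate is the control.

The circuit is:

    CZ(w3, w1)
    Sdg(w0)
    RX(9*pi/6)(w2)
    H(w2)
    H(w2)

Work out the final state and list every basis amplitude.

The resulting statevector has amplitude -sqrt(2)/2 on |0000>, -sqrt(2)*I/2 on |0010>, and 0 on every other basis state. Key observation: steps 4-5 multiply out to the identity, so the circuit reduces to the remaining gates.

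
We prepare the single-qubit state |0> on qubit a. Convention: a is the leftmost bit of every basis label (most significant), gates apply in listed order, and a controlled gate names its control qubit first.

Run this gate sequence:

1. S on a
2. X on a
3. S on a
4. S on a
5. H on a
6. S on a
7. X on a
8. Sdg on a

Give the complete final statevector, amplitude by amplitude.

The final amplitudes are sqrt(2)*I/2 on |0>, sqrt(2)*I/2 on |1>.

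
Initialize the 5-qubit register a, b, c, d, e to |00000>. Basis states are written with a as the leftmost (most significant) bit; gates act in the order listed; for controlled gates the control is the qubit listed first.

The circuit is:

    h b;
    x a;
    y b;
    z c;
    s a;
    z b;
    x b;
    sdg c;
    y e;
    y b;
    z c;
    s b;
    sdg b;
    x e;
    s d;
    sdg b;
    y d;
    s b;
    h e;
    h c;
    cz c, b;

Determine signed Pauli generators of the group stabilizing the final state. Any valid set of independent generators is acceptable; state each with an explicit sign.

The stabilizer group can be generated by -IXZII, +IZXII, +IIIIX, -ZIIII, -IIIZI, among other valid generating sets.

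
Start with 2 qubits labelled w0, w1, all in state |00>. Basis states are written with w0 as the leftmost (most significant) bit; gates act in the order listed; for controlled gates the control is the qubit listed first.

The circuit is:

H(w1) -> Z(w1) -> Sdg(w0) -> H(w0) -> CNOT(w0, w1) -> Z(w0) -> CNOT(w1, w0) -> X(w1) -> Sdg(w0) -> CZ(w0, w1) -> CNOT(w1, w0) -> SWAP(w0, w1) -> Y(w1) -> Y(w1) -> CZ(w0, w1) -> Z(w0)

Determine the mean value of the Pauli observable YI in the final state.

The observable YI averages to 0.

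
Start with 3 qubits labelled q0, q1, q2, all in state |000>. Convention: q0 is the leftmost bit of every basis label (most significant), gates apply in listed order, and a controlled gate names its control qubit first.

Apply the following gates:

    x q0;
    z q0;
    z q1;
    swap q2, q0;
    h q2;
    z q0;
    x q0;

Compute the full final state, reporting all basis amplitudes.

After the circuit, the state carries amplitude -sqrt(2)/2 on |100>, sqrt(2)/2 on |101>, and 0 on every other basis state.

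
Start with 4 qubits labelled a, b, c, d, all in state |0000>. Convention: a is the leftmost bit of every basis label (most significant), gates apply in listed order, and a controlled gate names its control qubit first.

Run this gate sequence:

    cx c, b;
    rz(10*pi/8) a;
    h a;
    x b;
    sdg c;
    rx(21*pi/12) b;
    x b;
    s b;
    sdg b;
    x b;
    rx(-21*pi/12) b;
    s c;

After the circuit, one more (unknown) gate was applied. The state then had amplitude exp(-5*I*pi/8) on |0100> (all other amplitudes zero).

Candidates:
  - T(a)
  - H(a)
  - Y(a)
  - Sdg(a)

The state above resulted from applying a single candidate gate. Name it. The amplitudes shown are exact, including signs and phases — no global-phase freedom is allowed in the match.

It was H(a) that produced the state shown.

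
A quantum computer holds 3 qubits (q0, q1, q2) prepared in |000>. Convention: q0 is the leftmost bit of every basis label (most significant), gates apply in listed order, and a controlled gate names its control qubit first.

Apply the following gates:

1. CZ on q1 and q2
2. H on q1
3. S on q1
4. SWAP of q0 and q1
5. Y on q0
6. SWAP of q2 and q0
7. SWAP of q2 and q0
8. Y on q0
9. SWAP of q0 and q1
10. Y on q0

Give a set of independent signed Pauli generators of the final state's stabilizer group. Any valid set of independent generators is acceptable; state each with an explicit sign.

One valid set of independent stabilizer generators is +IYI, -ZII, +IIZ (any independent generating set of the same group is equally correct). Key observation: the block from step 4 through step 9 cancels to the identity and can be dropped.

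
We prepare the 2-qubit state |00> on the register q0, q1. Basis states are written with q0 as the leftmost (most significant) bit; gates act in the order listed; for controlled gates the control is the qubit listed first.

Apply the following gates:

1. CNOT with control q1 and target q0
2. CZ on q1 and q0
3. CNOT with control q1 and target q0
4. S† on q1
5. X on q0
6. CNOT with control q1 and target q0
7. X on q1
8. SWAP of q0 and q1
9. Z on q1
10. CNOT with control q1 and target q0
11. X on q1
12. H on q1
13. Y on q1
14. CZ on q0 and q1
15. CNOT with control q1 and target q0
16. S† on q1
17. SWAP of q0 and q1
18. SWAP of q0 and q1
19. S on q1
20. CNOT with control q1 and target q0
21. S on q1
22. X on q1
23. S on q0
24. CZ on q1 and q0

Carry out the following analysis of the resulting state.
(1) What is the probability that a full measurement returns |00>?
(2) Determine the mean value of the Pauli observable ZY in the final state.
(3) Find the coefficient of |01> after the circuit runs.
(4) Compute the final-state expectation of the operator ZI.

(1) The probability of measuring |00> is 1/2. Key observation: the block from step 15 through step 20 cancels to the identity and can be dropped.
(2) In the final state, ZY has expectation 1.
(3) The amplitude on |01> is sqrt(2)*I/2.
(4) The expectation value of ZI is 1.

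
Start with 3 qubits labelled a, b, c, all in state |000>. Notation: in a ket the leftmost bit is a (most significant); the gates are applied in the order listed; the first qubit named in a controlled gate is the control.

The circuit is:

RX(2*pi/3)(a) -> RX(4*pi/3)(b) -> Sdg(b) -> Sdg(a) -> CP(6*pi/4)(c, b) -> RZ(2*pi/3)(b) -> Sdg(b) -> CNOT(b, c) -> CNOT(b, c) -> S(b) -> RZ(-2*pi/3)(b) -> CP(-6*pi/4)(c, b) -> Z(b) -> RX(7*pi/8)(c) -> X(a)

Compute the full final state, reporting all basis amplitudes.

The final amplitudes are sqrt(3)*sin(pi/16)/4 on |000>, -sqrt(3)*I*cos(pi/16)/4 on |001>, -3*sin(pi/16)/4 on |010>, 3*I*cos(pi/16)/4 on |011>, -sin(pi/16)/4 on |100>, I*cos(pi/16)/4 on |101>, sqrt(3)*sin(pi/16)/4 on |110>, -sqrt(3)*I*cos(pi/16)/4 on |111>. Key observation: steps 5-12 multiply out to the identity, so the circuit reduces to the remaining gates.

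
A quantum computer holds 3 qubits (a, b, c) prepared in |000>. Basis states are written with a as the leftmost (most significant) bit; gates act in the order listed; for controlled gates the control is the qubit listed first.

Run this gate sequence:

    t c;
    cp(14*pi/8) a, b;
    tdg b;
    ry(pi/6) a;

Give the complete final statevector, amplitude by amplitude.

The final amplitudes are sqrt(2)/4 + sqrt(6)/4 on |000>, -sqrt(2)/4 + sqrt(6)/4 on |100>, and 0 on every other basis state.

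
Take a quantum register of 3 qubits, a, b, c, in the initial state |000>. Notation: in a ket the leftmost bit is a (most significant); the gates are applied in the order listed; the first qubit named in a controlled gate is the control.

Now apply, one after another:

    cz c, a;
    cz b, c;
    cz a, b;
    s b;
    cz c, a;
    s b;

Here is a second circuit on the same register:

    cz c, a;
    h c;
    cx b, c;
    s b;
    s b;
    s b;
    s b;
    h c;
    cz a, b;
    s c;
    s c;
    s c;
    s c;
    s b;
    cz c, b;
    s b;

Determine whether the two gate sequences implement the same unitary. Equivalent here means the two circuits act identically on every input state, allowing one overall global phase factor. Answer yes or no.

No — the two circuits implement different unitaries, even allowing a global phase.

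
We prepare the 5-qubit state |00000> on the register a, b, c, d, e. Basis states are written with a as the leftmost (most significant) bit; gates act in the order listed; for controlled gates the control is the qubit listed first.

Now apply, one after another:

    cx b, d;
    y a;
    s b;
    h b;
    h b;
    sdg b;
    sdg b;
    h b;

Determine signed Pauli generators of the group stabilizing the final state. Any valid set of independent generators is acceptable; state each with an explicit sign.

The final state is stabilized by the group generated by +IXIII, -ZIIII, +IIZII, +IIIZI, +IIIIZ; other independent generating sets are equally valid.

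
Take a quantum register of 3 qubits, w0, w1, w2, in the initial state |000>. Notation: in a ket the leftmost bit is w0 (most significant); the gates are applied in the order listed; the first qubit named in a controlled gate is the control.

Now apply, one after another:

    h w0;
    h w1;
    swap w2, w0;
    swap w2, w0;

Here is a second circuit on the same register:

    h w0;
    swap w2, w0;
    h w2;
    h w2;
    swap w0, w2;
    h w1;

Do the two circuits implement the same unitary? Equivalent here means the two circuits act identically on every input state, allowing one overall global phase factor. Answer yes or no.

Yes — the two circuits implement the same unitary up to a global phase.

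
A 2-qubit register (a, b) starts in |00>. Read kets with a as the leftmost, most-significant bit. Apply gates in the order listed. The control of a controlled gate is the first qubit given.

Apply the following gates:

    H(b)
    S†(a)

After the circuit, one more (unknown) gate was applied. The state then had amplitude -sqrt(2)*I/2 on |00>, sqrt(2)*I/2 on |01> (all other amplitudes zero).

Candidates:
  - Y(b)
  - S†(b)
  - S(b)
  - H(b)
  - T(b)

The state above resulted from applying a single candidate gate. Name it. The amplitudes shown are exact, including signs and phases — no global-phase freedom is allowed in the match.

The unique candidate consistent with the amplitudes is Y(b).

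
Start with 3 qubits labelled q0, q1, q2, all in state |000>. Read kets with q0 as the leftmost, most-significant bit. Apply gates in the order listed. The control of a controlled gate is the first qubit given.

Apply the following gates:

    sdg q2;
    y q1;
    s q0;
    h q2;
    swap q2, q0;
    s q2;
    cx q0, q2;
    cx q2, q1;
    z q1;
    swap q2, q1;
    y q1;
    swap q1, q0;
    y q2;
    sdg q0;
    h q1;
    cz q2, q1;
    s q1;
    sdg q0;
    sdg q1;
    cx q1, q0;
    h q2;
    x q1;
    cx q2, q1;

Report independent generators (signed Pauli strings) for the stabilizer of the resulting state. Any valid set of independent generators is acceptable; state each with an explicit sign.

One valid set of independent stabilizer generators is +XIZ, +IXZ, -ZZX (any independent generating set of the same group is equally correct).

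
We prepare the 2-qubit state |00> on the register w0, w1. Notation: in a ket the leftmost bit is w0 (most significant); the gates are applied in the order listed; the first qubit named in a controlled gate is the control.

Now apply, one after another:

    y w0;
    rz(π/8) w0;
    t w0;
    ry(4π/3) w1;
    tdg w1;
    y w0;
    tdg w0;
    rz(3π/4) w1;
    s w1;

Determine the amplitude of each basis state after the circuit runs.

The resulting statevector has amplitude exp(15*I*pi/16)/2 on |00>, sqrt(3)*exp(15*I*pi/16)/2 on |01>, 0 on |10>, 0 on |11>.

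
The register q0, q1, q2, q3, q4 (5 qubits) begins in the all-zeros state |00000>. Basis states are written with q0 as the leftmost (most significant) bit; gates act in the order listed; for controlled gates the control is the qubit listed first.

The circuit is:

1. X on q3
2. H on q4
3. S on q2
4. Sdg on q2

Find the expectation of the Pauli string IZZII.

In the final state, IZZII has expectation 1. Key observation: gates 3-4 undo each other exactly, leaving only the rest of the circuit to track.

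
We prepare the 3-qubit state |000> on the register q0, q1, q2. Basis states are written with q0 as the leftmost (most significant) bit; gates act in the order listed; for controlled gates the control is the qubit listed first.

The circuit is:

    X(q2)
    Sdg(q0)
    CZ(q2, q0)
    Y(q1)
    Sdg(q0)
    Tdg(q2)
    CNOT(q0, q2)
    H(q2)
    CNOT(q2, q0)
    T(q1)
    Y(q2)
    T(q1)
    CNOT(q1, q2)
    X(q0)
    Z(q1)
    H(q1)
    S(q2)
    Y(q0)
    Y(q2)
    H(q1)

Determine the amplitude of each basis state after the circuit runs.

After the circuit, the state carries amplitude sqrt(2)*exp(I*pi/4)/2 on |011>, sqrt(2)*exp(3*I*pi/4)/2 on |110>, and 0 on every other basis state.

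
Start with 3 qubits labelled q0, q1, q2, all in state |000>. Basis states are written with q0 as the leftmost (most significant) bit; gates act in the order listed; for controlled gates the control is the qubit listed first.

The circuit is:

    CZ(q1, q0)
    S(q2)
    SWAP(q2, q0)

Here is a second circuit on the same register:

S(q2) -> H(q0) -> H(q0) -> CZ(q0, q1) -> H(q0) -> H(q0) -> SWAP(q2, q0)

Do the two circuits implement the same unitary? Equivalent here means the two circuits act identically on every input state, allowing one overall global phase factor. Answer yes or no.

Yes: on every input state the two circuits agree up to one overall phase factor.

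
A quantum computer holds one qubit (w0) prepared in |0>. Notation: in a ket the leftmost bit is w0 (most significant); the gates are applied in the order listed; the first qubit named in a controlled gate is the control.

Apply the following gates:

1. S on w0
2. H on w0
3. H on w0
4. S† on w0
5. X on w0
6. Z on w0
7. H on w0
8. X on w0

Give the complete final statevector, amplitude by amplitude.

The resulting statevector has amplitude sqrt(2)/2 on |0>, -sqrt(2)/2 on |1>.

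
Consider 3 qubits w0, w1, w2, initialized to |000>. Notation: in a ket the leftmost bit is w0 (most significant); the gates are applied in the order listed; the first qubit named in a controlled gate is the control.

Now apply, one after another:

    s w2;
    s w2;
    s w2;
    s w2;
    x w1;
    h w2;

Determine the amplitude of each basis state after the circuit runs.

The resulting statevector has amplitude sqrt(2)/2 on |010>, sqrt(2)/2 on |011>, and 0 on every other basis state. Key observation: gates 1-4 undo each other exactly, leaving only the rest of the circuit to track.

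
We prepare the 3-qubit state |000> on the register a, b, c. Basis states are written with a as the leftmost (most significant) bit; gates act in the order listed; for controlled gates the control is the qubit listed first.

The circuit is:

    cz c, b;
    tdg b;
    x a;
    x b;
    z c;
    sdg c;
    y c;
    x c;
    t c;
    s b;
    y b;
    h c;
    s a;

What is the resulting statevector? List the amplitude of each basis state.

The final amplitudes are -sqrt(2)/2 on |100>, -sqrt(2)/2 on |101>, and 0 on every other basis state.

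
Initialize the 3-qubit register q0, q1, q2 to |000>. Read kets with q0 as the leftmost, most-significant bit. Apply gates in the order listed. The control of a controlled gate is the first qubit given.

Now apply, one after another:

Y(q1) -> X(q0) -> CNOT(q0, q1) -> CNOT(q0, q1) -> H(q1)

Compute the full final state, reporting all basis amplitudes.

The final amplitudes are sqrt(2)*I/2 on |100>, -sqrt(2)*I/2 on |110>, and 0 on every other basis state. Key observation: gates 3-4 undo each other exactly, leaving only the rest of the circuit to track.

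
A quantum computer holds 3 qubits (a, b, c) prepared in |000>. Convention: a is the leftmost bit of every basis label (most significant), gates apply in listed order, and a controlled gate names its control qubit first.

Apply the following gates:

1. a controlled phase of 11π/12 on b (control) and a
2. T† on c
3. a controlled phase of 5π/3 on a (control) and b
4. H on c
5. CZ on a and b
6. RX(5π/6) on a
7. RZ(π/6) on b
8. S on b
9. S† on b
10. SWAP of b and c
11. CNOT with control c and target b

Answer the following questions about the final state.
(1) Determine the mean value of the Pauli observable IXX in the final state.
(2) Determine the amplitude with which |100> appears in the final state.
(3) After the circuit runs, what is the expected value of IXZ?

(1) In the final state, IXX has expectation 0. Key observation: gates 8-9 undo each other exactly, leaving only the rest of the circuit to track.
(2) The final state's coefficient on |100> equals (-sqrt(3) - 1)*exp(5*I*pi/12)/4.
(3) The expectation value of IXZ is 1.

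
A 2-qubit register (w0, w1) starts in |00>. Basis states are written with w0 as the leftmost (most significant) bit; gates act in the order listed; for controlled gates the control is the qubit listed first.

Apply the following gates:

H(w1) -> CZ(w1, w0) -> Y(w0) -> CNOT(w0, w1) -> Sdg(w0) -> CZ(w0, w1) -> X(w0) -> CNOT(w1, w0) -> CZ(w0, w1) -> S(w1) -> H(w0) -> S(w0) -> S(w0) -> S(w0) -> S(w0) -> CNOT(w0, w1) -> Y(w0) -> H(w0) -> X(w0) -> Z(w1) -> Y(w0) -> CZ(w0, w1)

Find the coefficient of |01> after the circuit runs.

The amplitude on |01> is sqrt(2)*(1 - I)/4.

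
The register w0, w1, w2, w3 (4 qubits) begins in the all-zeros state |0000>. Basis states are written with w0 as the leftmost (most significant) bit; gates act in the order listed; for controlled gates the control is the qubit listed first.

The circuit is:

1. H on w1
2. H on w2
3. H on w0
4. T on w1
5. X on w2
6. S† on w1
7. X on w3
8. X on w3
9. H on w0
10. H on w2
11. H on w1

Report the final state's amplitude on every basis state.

The resulting statevector has amplitude 1/2 - exp(3*I*pi/4)/2 on |0000>, 1/2 + exp(3*I*pi/4)/2 on |0100>, and 0 on every other basis state.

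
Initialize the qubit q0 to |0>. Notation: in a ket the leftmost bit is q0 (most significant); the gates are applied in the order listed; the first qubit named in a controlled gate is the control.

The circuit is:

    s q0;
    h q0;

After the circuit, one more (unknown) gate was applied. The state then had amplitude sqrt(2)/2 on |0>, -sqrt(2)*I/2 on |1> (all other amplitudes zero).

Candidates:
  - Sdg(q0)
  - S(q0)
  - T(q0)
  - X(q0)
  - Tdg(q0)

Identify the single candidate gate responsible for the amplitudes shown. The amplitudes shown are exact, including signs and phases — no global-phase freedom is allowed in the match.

It was Sdg(q0) that produced the state shown.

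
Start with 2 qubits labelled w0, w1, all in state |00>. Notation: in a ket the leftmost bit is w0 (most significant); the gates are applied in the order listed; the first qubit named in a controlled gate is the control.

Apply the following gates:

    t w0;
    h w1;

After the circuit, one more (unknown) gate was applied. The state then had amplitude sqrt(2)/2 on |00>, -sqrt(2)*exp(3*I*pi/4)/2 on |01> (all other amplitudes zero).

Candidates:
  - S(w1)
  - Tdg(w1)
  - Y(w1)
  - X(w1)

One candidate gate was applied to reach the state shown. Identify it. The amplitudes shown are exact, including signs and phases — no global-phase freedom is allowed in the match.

The applied gate was Tdg(w1).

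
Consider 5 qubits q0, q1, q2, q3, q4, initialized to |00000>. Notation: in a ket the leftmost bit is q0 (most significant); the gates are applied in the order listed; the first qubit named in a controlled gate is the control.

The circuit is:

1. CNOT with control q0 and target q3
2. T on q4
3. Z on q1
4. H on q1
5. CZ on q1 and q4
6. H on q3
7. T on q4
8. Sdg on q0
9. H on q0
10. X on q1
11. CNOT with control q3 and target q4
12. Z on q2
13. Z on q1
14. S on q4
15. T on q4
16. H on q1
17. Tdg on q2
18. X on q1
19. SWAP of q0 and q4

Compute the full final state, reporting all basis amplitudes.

The final amplitudes are 1/2 on |00000>, 1/2 on |00001>, exp(3*I*pi/4)/2 on |10010>, exp(3*I*pi/4)/2 on |10011>, and 0 on every other basis state.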